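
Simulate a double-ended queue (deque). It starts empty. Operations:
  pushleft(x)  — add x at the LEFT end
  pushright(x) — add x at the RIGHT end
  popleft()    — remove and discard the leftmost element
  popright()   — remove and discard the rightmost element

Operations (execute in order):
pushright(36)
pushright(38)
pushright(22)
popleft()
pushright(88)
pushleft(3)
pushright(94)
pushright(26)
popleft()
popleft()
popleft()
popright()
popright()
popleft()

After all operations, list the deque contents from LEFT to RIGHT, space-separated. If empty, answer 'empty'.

Answer: empty

Derivation:
pushright(36): [36]
pushright(38): [36, 38]
pushright(22): [36, 38, 22]
popleft(): [38, 22]
pushright(88): [38, 22, 88]
pushleft(3): [3, 38, 22, 88]
pushright(94): [3, 38, 22, 88, 94]
pushright(26): [3, 38, 22, 88, 94, 26]
popleft(): [38, 22, 88, 94, 26]
popleft(): [22, 88, 94, 26]
popleft(): [88, 94, 26]
popright(): [88, 94]
popright(): [88]
popleft(): []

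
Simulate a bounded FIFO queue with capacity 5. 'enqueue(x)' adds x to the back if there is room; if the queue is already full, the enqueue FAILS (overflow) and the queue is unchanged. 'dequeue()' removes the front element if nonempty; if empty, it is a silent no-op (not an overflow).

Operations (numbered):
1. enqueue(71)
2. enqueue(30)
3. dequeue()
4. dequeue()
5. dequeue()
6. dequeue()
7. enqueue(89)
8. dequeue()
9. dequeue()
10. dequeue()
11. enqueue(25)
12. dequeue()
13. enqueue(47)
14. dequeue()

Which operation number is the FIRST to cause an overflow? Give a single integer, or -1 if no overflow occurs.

1. enqueue(71): size=1
2. enqueue(30): size=2
3. dequeue(): size=1
4. dequeue(): size=0
5. dequeue(): empty, no-op, size=0
6. dequeue(): empty, no-op, size=0
7. enqueue(89): size=1
8. dequeue(): size=0
9. dequeue(): empty, no-op, size=0
10. dequeue(): empty, no-op, size=0
11. enqueue(25): size=1
12. dequeue(): size=0
13. enqueue(47): size=1
14. dequeue(): size=0

Answer: -1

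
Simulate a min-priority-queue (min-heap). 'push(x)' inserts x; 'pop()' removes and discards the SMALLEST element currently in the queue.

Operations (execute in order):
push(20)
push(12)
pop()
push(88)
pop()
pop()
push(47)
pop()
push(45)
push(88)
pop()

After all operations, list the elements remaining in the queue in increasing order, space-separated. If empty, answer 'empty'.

Answer: 88

Derivation:
push(20): heap contents = [20]
push(12): heap contents = [12, 20]
pop() → 12: heap contents = [20]
push(88): heap contents = [20, 88]
pop() → 20: heap contents = [88]
pop() → 88: heap contents = []
push(47): heap contents = [47]
pop() → 47: heap contents = []
push(45): heap contents = [45]
push(88): heap contents = [45, 88]
pop() → 45: heap contents = [88]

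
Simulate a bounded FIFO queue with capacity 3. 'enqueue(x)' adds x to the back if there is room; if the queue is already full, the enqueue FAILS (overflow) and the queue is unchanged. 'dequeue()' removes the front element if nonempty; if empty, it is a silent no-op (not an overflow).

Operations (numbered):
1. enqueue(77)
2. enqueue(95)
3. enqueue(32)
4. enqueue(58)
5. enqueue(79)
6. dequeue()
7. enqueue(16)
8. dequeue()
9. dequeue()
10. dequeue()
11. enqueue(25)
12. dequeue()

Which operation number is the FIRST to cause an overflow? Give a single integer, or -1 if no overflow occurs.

1. enqueue(77): size=1
2. enqueue(95): size=2
3. enqueue(32): size=3
4. enqueue(58): size=3=cap → OVERFLOW (fail)
5. enqueue(79): size=3=cap → OVERFLOW (fail)
6. dequeue(): size=2
7. enqueue(16): size=3
8. dequeue(): size=2
9. dequeue(): size=1
10. dequeue(): size=0
11. enqueue(25): size=1
12. dequeue(): size=0

Answer: 4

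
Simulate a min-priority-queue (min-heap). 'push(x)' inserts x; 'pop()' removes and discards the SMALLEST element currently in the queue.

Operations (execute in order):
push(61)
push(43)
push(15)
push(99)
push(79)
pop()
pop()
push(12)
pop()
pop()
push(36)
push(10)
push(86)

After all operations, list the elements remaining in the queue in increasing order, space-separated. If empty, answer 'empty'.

push(61): heap contents = [61]
push(43): heap contents = [43, 61]
push(15): heap contents = [15, 43, 61]
push(99): heap contents = [15, 43, 61, 99]
push(79): heap contents = [15, 43, 61, 79, 99]
pop() → 15: heap contents = [43, 61, 79, 99]
pop() → 43: heap contents = [61, 79, 99]
push(12): heap contents = [12, 61, 79, 99]
pop() → 12: heap contents = [61, 79, 99]
pop() → 61: heap contents = [79, 99]
push(36): heap contents = [36, 79, 99]
push(10): heap contents = [10, 36, 79, 99]
push(86): heap contents = [10, 36, 79, 86, 99]

Answer: 10 36 79 86 99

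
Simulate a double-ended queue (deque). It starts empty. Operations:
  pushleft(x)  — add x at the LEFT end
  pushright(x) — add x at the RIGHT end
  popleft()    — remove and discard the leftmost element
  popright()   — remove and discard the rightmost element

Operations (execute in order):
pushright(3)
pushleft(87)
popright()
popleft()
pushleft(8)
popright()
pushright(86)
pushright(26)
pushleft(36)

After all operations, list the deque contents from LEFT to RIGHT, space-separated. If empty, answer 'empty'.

pushright(3): [3]
pushleft(87): [87, 3]
popright(): [87]
popleft(): []
pushleft(8): [8]
popright(): []
pushright(86): [86]
pushright(26): [86, 26]
pushleft(36): [36, 86, 26]

Answer: 36 86 26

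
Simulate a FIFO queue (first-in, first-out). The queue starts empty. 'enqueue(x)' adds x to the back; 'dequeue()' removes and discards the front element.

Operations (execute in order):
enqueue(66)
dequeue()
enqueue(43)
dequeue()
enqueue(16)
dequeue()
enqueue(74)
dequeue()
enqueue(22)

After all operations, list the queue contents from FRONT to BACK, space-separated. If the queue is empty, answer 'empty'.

enqueue(66): [66]
dequeue(): []
enqueue(43): [43]
dequeue(): []
enqueue(16): [16]
dequeue(): []
enqueue(74): [74]
dequeue(): []
enqueue(22): [22]

Answer: 22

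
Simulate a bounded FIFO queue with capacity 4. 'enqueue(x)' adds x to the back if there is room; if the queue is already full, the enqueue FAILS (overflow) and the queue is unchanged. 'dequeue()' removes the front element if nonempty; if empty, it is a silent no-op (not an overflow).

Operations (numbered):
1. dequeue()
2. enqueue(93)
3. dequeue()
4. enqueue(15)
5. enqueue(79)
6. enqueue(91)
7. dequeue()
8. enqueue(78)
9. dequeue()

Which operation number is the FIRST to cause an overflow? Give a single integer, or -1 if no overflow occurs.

Answer: -1

Derivation:
1. dequeue(): empty, no-op, size=0
2. enqueue(93): size=1
3. dequeue(): size=0
4. enqueue(15): size=1
5. enqueue(79): size=2
6. enqueue(91): size=3
7. dequeue(): size=2
8. enqueue(78): size=3
9. dequeue(): size=2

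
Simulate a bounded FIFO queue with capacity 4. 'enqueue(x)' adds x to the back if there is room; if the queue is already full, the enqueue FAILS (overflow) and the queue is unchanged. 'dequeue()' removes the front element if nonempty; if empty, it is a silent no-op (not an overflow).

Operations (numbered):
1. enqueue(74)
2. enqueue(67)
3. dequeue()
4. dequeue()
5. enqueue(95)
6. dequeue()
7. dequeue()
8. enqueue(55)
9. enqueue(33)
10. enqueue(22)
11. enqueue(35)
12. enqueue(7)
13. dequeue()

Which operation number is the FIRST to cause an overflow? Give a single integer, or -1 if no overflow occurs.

Answer: 12

Derivation:
1. enqueue(74): size=1
2. enqueue(67): size=2
3. dequeue(): size=1
4. dequeue(): size=0
5. enqueue(95): size=1
6. dequeue(): size=0
7. dequeue(): empty, no-op, size=0
8. enqueue(55): size=1
9. enqueue(33): size=2
10. enqueue(22): size=3
11. enqueue(35): size=4
12. enqueue(7): size=4=cap → OVERFLOW (fail)
13. dequeue(): size=3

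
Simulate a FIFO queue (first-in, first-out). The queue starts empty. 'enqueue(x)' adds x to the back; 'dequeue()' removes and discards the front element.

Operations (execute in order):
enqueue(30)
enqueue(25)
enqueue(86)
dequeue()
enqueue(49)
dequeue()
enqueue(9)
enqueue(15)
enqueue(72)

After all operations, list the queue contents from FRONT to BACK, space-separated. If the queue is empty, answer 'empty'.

Answer: 86 49 9 15 72

Derivation:
enqueue(30): [30]
enqueue(25): [30, 25]
enqueue(86): [30, 25, 86]
dequeue(): [25, 86]
enqueue(49): [25, 86, 49]
dequeue(): [86, 49]
enqueue(9): [86, 49, 9]
enqueue(15): [86, 49, 9, 15]
enqueue(72): [86, 49, 9, 15, 72]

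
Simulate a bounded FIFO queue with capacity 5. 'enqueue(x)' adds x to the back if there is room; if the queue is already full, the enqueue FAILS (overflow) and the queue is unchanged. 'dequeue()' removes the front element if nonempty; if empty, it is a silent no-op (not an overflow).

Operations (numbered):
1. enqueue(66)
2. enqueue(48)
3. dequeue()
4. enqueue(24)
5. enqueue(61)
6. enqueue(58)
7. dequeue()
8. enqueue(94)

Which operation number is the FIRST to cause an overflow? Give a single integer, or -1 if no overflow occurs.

Answer: -1

Derivation:
1. enqueue(66): size=1
2. enqueue(48): size=2
3. dequeue(): size=1
4. enqueue(24): size=2
5. enqueue(61): size=3
6. enqueue(58): size=4
7. dequeue(): size=3
8. enqueue(94): size=4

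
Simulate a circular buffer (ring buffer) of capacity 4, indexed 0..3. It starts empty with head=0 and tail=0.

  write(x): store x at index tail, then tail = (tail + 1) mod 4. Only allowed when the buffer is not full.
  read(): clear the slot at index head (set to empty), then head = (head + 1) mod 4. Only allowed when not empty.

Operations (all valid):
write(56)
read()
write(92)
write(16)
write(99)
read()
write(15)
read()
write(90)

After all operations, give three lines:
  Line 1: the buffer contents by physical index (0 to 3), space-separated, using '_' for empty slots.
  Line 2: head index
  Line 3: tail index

write(56): buf=[56 _ _ _], head=0, tail=1, size=1
read(): buf=[_ _ _ _], head=1, tail=1, size=0
write(92): buf=[_ 92 _ _], head=1, tail=2, size=1
write(16): buf=[_ 92 16 _], head=1, tail=3, size=2
write(99): buf=[_ 92 16 99], head=1, tail=0, size=3
read(): buf=[_ _ 16 99], head=2, tail=0, size=2
write(15): buf=[15 _ 16 99], head=2, tail=1, size=3
read(): buf=[15 _ _ 99], head=3, tail=1, size=2
write(90): buf=[15 90 _ 99], head=3, tail=2, size=3

Answer: 15 90 _ 99
3
2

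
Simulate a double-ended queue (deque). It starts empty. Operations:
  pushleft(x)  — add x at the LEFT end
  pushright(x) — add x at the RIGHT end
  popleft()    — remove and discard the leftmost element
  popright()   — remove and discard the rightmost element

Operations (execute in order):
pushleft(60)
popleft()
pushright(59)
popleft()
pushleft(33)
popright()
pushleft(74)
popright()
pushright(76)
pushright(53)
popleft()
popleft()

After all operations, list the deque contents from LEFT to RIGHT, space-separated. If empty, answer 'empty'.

pushleft(60): [60]
popleft(): []
pushright(59): [59]
popleft(): []
pushleft(33): [33]
popright(): []
pushleft(74): [74]
popright(): []
pushright(76): [76]
pushright(53): [76, 53]
popleft(): [53]
popleft(): []

Answer: empty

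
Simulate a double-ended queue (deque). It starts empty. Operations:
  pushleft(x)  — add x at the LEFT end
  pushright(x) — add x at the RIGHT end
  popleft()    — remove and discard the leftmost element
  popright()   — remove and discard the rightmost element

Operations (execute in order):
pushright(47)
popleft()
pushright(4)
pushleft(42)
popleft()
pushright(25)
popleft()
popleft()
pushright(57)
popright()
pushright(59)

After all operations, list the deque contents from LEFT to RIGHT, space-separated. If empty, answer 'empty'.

pushright(47): [47]
popleft(): []
pushright(4): [4]
pushleft(42): [42, 4]
popleft(): [4]
pushright(25): [4, 25]
popleft(): [25]
popleft(): []
pushright(57): [57]
popright(): []
pushright(59): [59]

Answer: 59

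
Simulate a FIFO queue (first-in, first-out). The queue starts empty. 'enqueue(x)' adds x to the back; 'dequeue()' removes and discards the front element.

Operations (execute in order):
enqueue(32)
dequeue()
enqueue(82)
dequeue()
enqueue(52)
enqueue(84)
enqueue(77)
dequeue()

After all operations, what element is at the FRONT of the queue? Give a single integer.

enqueue(32): queue = [32]
dequeue(): queue = []
enqueue(82): queue = [82]
dequeue(): queue = []
enqueue(52): queue = [52]
enqueue(84): queue = [52, 84]
enqueue(77): queue = [52, 84, 77]
dequeue(): queue = [84, 77]

Answer: 84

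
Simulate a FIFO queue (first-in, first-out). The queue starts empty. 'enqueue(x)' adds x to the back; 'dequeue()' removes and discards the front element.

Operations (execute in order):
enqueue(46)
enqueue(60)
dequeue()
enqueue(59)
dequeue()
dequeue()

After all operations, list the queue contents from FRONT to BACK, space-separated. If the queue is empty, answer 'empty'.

enqueue(46): [46]
enqueue(60): [46, 60]
dequeue(): [60]
enqueue(59): [60, 59]
dequeue(): [59]
dequeue(): []

Answer: empty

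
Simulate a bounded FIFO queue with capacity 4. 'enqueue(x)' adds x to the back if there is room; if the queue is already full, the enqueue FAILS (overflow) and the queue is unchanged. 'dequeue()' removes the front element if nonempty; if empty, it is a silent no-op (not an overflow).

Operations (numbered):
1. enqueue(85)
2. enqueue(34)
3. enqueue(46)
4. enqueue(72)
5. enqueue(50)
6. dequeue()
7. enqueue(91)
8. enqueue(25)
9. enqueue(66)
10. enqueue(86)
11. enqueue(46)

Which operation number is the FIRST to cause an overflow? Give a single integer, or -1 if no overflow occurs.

1. enqueue(85): size=1
2. enqueue(34): size=2
3. enqueue(46): size=3
4. enqueue(72): size=4
5. enqueue(50): size=4=cap → OVERFLOW (fail)
6. dequeue(): size=3
7. enqueue(91): size=4
8. enqueue(25): size=4=cap → OVERFLOW (fail)
9. enqueue(66): size=4=cap → OVERFLOW (fail)
10. enqueue(86): size=4=cap → OVERFLOW (fail)
11. enqueue(46): size=4=cap → OVERFLOW (fail)

Answer: 5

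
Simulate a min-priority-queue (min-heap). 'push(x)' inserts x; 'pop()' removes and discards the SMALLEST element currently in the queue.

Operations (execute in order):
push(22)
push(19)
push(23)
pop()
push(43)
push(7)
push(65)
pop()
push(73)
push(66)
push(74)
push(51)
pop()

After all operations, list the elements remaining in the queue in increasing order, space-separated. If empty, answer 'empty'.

push(22): heap contents = [22]
push(19): heap contents = [19, 22]
push(23): heap contents = [19, 22, 23]
pop() → 19: heap contents = [22, 23]
push(43): heap contents = [22, 23, 43]
push(7): heap contents = [7, 22, 23, 43]
push(65): heap contents = [7, 22, 23, 43, 65]
pop() → 7: heap contents = [22, 23, 43, 65]
push(73): heap contents = [22, 23, 43, 65, 73]
push(66): heap contents = [22, 23, 43, 65, 66, 73]
push(74): heap contents = [22, 23, 43, 65, 66, 73, 74]
push(51): heap contents = [22, 23, 43, 51, 65, 66, 73, 74]
pop() → 22: heap contents = [23, 43, 51, 65, 66, 73, 74]

Answer: 23 43 51 65 66 73 74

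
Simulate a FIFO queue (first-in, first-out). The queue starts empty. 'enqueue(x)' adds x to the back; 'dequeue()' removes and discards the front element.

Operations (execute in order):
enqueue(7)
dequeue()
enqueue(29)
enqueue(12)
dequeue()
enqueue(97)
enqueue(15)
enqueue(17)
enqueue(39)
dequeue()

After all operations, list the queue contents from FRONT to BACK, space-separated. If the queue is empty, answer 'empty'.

Answer: 97 15 17 39

Derivation:
enqueue(7): [7]
dequeue(): []
enqueue(29): [29]
enqueue(12): [29, 12]
dequeue(): [12]
enqueue(97): [12, 97]
enqueue(15): [12, 97, 15]
enqueue(17): [12, 97, 15, 17]
enqueue(39): [12, 97, 15, 17, 39]
dequeue(): [97, 15, 17, 39]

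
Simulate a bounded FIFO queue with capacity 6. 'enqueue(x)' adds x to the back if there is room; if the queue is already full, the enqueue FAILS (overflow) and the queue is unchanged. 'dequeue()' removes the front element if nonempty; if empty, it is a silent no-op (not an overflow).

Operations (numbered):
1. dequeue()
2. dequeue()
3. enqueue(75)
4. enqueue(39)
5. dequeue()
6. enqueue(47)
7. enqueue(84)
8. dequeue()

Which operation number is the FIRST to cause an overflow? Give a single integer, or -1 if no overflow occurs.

1. dequeue(): empty, no-op, size=0
2. dequeue(): empty, no-op, size=0
3. enqueue(75): size=1
4. enqueue(39): size=2
5. dequeue(): size=1
6. enqueue(47): size=2
7. enqueue(84): size=3
8. dequeue(): size=2

Answer: -1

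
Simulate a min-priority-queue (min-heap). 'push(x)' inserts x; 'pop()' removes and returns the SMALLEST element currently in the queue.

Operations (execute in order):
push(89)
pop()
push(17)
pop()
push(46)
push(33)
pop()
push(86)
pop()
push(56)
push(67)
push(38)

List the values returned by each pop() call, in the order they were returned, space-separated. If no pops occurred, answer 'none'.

Answer: 89 17 33 46

Derivation:
push(89): heap contents = [89]
pop() → 89: heap contents = []
push(17): heap contents = [17]
pop() → 17: heap contents = []
push(46): heap contents = [46]
push(33): heap contents = [33, 46]
pop() → 33: heap contents = [46]
push(86): heap contents = [46, 86]
pop() → 46: heap contents = [86]
push(56): heap contents = [56, 86]
push(67): heap contents = [56, 67, 86]
push(38): heap contents = [38, 56, 67, 86]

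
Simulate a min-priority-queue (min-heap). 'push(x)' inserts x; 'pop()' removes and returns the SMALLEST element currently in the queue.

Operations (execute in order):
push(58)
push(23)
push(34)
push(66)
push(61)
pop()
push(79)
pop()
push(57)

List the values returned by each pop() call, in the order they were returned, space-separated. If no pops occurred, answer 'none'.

Answer: 23 34

Derivation:
push(58): heap contents = [58]
push(23): heap contents = [23, 58]
push(34): heap contents = [23, 34, 58]
push(66): heap contents = [23, 34, 58, 66]
push(61): heap contents = [23, 34, 58, 61, 66]
pop() → 23: heap contents = [34, 58, 61, 66]
push(79): heap contents = [34, 58, 61, 66, 79]
pop() → 34: heap contents = [58, 61, 66, 79]
push(57): heap contents = [57, 58, 61, 66, 79]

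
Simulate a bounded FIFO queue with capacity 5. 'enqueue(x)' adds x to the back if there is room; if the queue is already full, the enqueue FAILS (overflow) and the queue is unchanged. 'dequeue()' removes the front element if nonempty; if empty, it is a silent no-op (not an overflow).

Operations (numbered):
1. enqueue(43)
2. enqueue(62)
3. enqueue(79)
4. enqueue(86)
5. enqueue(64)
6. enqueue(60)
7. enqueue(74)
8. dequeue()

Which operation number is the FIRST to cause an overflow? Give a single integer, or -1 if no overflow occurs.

1. enqueue(43): size=1
2. enqueue(62): size=2
3. enqueue(79): size=3
4. enqueue(86): size=4
5. enqueue(64): size=5
6. enqueue(60): size=5=cap → OVERFLOW (fail)
7. enqueue(74): size=5=cap → OVERFLOW (fail)
8. dequeue(): size=4

Answer: 6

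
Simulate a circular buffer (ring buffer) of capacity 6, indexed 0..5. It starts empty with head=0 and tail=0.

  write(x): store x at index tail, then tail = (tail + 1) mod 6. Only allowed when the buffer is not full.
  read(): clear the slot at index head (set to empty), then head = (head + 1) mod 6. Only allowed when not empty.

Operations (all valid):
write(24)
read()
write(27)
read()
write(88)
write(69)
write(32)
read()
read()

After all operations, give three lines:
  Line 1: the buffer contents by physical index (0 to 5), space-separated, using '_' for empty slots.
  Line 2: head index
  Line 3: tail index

write(24): buf=[24 _ _ _ _ _], head=0, tail=1, size=1
read(): buf=[_ _ _ _ _ _], head=1, tail=1, size=0
write(27): buf=[_ 27 _ _ _ _], head=1, tail=2, size=1
read(): buf=[_ _ _ _ _ _], head=2, tail=2, size=0
write(88): buf=[_ _ 88 _ _ _], head=2, tail=3, size=1
write(69): buf=[_ _ 88 69 _ _], head=2, tail=4, size=2
write(32): buf=[_ _ 88 69 32 _], head=2, tail=5, size=3
read(): buf=[_ _ _ 69 32 _], head=3, tail=5, size=2
read(): buf=[_ _ _ _ 32 _], head=4, tail=5, size=1

Answer: _ _ _ _ 32 _
4
5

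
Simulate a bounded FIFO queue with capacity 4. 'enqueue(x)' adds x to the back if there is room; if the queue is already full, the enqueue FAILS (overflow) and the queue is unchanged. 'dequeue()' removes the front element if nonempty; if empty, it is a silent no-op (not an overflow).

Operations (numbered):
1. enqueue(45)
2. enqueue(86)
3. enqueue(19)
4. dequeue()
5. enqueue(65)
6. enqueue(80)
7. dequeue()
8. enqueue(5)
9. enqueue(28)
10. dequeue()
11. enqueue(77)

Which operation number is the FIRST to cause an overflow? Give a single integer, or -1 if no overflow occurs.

1. enqueue(45): size=1
2. enqueue(86): size=2
3. enqueue(19): size=3
4. dequeue(): size=2
5. enqueue(65): size=3
6. enqueue(80): size=4
7. dequeue(): size=3
8. enqueue(5): size=4
9. enqueue(28): size=4=cap → OVERFLOW (fail)
10. dequeue(): size=3
11. enqueue(77): size=4

Answer: 9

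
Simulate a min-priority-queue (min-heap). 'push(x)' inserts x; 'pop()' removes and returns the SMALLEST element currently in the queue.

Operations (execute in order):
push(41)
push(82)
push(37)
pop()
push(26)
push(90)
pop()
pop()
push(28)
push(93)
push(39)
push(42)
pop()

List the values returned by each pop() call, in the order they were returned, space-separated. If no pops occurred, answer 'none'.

push(41): heap contents = [41]
push(82): heap contents = [41, 82]
push(37): heap contents = [37, 41, 82]
pop() → 37: heap contents = [41, 82]
push(26): heap contents = [26, 41, 82]
push(90): heap contents = [26, 41, 82, 90]
pop() → 26: heap contents = [41, 82, 90]
pop() → 41: heap contents = [82, 90]
push(28): heap contents = [28, 82, 90]
push(93): heap contents = [28, 82, 90, 93]
push(39): heap contents = [28, 39, 82, 90, 93]
push(42): heap contents = [28, 39, 42, 82, 90, 93]
pop() → 28: heap contents = [39, 42, 82, 90, 93]

Answer: 37 26 41 28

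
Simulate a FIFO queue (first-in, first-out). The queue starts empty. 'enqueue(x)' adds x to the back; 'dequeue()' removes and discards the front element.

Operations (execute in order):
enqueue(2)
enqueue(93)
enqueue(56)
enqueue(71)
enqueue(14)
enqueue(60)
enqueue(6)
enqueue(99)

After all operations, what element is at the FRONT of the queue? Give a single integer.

Answer: 2

Derivation:
enqueue(2): queue = [2]
enqueue(93): queue = [2, 93]
enqueue(56): queue = [2, 93, 56]
enqueue(71): queue = [2, 93, 56, 71]
enqueue(14): queue = [2, 93, 56, 71, 14]
enqueue(60): queue = [2, 93, 56, 71, 14, 60]
enqueue(6): queue = [2, 93, 56, 71, 14, 60, 6]
enqueue(99): queue = [2, 93, 56, 71, 14, 60, 6, 99]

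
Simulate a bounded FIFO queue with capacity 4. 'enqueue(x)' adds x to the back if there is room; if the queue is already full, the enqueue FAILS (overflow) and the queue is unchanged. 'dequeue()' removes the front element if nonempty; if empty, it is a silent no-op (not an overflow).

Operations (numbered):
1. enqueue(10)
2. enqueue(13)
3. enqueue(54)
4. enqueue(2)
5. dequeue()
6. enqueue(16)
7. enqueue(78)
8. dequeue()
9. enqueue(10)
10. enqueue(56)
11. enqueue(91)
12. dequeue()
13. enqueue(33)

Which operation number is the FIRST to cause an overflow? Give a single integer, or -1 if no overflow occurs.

Answer: 7

Derivation:
1. enqueue(10): size=1
2. enqueue(13): size=2
3. enqueue(54): size=3
4. enqueue(2): size=4
5. dequeue(): size=3
6. enqueue(16): size=4
7. enqueue(78): size=4=cap → OVERFLOW (fail)
8. dequeue(): size=3
9. enqueue(10): size=4
10. enqueue(56): size=4=cap → OVERFLOW (fail)
11. enqueue(91): size=4=cap → OVERFLOW (fail)
12. dequeue(): size=3
13. enqueue(33): size=4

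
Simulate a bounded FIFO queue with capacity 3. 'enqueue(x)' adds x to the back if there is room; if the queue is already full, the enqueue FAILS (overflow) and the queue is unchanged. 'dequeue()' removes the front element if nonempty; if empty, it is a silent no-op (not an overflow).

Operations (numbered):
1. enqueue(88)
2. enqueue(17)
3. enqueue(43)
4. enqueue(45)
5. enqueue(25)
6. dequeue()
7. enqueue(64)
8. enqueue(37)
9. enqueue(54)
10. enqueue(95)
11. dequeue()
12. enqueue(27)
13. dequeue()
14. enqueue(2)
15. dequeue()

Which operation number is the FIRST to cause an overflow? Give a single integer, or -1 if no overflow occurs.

1. enqueue(88): size=1
2. enqueue(17): size=2
3. enqueue(43): size=3
4. enqueue(45): size=3=cap → OVERFLOW (fail)
5. enqueue(25): size=3=cap → OVERFLOW (fail)
6. dequeue(): size=2
7. enqueue(64): size=3
8. enqueue(37): size=3=cap → OVERFLOW (fail)
9. enqueue(54): size=3=cap → OVERFLOW (fail)
10. enqueue(95): size=3=cap → OVERFLOW (fail)
11. dequeue(): size=2
12. enqueue(27): size=3
13. dequeue(): size=2
14. enqueue(2): size=3
15. dequeue(): size=2

Answer: 4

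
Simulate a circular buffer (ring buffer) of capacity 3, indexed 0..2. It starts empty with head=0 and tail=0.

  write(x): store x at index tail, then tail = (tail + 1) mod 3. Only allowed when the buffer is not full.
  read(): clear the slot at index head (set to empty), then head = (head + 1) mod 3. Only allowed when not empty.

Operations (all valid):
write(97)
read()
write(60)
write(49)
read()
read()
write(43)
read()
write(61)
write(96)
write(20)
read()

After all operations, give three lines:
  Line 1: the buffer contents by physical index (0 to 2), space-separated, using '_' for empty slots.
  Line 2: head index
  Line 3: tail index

Answer: 20 _ 96
2
1

Derivation:
write(97): buf=[97 _ _], head=0, tail=1, size=1
read(): buf=[_ _ _], head=1, tail=1, size=0
write(60): buf=[_ 60 _], head=1, tail=2, size=1
write(49): buf=[_ 60 49], head=1, tail=0, size=2
read(): buf=[_ _ 49], head=2, tail=0, size=1
read(): buf=[_ _ _], head=0, tail=0, size=0
write(43): buf=[43 _ _], head=0, tail=1, size=1
read(): buf=[_ _ _], head=1, tail=1, size=0
write(61): buf=[_ 61 _], head=1, tail=2, size=1
write(96): buf=[_ 61 96], head=1, tail=0, size=2
write(20): buf=[20 61 96], head=1, tail=1, size=3
read(): buf=[20 _ 96], head=2, tail=1, size=2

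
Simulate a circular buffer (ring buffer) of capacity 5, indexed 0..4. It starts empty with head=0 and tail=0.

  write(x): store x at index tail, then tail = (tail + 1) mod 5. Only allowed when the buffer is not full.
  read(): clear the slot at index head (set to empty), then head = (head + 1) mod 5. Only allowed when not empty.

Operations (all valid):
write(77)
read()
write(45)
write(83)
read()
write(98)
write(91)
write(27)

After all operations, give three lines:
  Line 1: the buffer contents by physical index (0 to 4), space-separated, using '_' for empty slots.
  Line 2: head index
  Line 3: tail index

write(77): buf=[77 _ _ _ _], head=0, tail=1, size=1
read(): buf=[_ _ _ _ _], head=1, tail=1, size=0
write(45): buf=[_ 45 _ _ _], head=1, tail=2, size=1
write(83): buf=[_ 45 83 _ _], head=1, tail=3, size=2
read(): buf=[_ _ 83 _ _], head=2, tail=3, size=1
write(98): buf=[_ _ 83 98 _], head=2, tail=4, size=2
write(91): buf=[_ _ 83 98 91], head=2, tail=0, size=3
write(27): buf=[27 _ 83 98 91], head=2, tail=1, size=4

Answer: 27 _ 83 98 91
2
1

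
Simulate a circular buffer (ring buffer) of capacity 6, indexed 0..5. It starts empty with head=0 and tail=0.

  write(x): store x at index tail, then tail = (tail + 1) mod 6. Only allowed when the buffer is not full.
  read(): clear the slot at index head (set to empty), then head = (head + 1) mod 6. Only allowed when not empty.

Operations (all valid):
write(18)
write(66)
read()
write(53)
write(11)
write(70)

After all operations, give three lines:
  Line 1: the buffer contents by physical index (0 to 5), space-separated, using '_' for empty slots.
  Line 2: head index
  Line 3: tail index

write(18): buf=[18 _ _ _ _ _], head=0, tail=1, size=1
write(66): buf=[18 66 _ _ _ _], head=0, tail=2, size=2
read(): buf=[_ 66 _ _ _ _], head=1, tail=2, size=1
write(53): buf=[_ 66 53 _ _ _], head=1, tail=3, size=2
write(11): buf=[_ 66 53 11 _ _], head=1, tail=4, size=3
write(70): buf=[_ 66 53 11 70 _], head=1, tail=5, size=4

Answer: _ 66 53 11 70 _
1
5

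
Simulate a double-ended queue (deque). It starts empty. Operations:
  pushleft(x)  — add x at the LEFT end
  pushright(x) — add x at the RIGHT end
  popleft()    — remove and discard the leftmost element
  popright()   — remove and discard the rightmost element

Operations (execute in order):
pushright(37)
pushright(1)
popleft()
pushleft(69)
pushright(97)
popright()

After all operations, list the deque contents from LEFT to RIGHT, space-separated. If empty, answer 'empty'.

Answer: 69 1

Derivation:
pushright(37): [37]
pushright(1): [37, 1]
popleft(): [1]
pushleft(69): [69, 1]
pushright(97): [69, 1, 97]
popright(): [69, 1]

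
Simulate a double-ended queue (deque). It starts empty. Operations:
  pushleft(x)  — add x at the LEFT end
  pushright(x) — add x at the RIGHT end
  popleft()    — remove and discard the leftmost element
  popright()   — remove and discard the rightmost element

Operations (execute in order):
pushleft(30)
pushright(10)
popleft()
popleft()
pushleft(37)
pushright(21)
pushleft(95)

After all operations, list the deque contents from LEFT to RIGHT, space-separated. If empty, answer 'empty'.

Answer: 95 37 21

Derivation:
pushleft(30): [30]
pushright(10): [30, 10]
popleft(): [10]
popleft(): []
pushleft(37): [37]
pushright(21): [37, 21]
pushleft(95): [95, 37, 21]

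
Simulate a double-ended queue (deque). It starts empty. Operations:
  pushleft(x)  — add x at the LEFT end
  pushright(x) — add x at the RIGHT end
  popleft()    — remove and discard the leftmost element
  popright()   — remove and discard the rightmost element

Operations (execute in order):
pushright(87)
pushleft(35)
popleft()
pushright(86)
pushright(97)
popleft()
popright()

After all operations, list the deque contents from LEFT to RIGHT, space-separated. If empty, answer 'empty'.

Answer: 86

Derivation:
pushright(87): [87]
pushleft(35): [35, 87]
popleft(): [87]
pushright(86): [87, 86]
pushright(97): [87, 86, 97]
popleft(): [86, 97]
popright(): [86]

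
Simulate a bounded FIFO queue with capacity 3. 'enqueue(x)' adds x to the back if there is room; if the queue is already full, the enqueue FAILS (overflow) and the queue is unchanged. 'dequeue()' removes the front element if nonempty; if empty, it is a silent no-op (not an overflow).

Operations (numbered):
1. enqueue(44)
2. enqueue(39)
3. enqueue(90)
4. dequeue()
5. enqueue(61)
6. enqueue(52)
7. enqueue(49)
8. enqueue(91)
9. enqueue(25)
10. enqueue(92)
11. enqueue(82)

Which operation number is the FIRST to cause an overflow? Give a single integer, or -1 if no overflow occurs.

1. enqueue(44): size=1
2. enqueue(39): size=2
3. enqueue(90): size=3
4. dequeue(): size=2
5. enqueue(61): size=3
6. enqueue(52): size=3=cap → OVERFLOW (fail)
7. enqueue(49): size=3=cap → OVERFLOW (fail)
8. enqueue(91): size=3=cap → OVERFLOW (fail)
9. enqueue(25): size=3=cap → OVERFLOW (fail)
10. enqueue(92): size=3=cap → OVERFLOW (fail)
11. enqueue(82): size=3=cap → OVERFLOW (fail)

Answer: 6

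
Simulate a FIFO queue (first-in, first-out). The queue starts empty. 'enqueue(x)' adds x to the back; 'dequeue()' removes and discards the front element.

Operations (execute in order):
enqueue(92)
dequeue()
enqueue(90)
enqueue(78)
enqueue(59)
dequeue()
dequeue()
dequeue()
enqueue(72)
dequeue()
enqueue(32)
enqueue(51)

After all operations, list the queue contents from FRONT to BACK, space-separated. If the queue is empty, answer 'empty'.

enqueue(92): [92]
dequeue(): []
enqueue(90): [90]
enqueue(78): [90, 78]
enqueue(59): [90, 78, 59]
dequeue(): [78, 59]
dequeue(): [59]
dequeue(): []
enqueue(72): [72]
dequeue(): []
enqueue(32): [32]
enqueue(51): [32, 51]

Answer: 32 51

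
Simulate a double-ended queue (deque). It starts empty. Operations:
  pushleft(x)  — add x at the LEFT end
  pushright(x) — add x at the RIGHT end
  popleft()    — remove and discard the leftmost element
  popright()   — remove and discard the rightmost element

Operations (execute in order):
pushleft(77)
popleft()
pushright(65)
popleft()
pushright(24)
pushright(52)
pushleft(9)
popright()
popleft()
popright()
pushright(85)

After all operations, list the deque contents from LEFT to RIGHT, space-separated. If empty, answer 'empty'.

Answer: 85

Derivation:
pushleft(77): [77]
popleft(): []
pushright(65): [65]
popleft(): []
pushright(24): [24]
pushright(52): [24, 52]
pushleft(9): [9, 24, 52]
popright(): [9, 24]
popleft(): [24]
popright(): []
pushright(85): [85]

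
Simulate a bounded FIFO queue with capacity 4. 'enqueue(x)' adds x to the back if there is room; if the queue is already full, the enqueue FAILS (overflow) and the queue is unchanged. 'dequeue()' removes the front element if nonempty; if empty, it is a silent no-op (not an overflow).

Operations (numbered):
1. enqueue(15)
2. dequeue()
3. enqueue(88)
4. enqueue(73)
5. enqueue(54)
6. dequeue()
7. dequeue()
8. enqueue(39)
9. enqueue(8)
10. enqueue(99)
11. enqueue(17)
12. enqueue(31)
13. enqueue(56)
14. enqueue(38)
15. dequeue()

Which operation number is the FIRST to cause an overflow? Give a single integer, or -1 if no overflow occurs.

1. enqueue(15): size=1
2. dequeue(): size=0
3. enqueue(88): size=1
4. enqueue(73): size=2
5. enqueue(54): size=3
6. dequeue(): size=2
7. dequeue(): size=1
8. enqueue(39): size=2
9. enqueue(8): size=3
10. enqueue(99): size=4
11. enqueue(17): size=4=cap → OVERFLOW (fail)
12. enqueue(31): size=4=cap → OVERFLOW (fail)
13. enqueue(56): size=4=cap → OVERFLOW (fail)
14. enqueue(38): size=4=cap → OVERFLOW (fail)
15. dequeue(): size=3

Answer: 11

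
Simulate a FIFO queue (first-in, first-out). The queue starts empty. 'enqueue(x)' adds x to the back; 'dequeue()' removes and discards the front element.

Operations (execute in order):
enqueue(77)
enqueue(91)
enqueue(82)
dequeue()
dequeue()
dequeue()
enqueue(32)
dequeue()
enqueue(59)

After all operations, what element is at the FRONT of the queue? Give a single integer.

enqueue(77): queue = [77]
enqueue(91): queue = [77, 91]
enqueue(82): queue = [77, 91, 82]
dequeue(): queue = [91, 82]
dequeue(): queue = [82]
dequeue(): queue = []
enqueue(32): queue = [32]
dequeue(): queue = []
enqueue(59): queue = [59]

Answer: 59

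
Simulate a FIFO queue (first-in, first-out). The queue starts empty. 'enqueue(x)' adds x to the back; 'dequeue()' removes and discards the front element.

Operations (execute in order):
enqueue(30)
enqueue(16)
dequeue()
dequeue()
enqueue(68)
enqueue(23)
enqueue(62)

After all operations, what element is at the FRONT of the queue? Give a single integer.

Answer: 68

Derivation:
enqueue(30): queue = [30]
enqueue(16): queue = [30, 16]
dequeue(): queue = [16]
dequeue(): queue = []
enqueue(68): queue = [68]
enqueue(23): queue = [68, 23]
enqueue(62): queue = [68, 23, 62]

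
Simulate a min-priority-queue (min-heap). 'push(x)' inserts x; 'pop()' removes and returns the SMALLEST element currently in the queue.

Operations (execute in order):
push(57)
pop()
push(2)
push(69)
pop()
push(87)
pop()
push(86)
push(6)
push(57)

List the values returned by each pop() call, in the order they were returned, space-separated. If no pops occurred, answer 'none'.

Answer: 57 2 69

Derivation:
push(57): heap contents = [57]
pop() → 57: heap contents = []
push(2): heap contents = [2]
push(69): heap contents = [2, 69]
pop() → 2: heap contents = [69]
push(87): heap contents = [69, 87]
pop() → 69: heap contents = [87]
push(86): heap contents = [86, 87]
push(6): heap contents = [6, 86, 87]
push(57): heap contents = [6, 57, 86, 87]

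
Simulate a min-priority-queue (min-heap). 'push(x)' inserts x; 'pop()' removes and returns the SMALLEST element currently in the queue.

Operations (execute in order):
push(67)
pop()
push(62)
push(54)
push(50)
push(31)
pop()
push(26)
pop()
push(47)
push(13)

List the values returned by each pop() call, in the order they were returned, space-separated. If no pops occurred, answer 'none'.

Answer: 67 31 26

Derivation:
push(67): heap contents = [67]
pop() → 67: heap contents = []
push(62): heap contents = [62]
push(54): heap contents = [54, 62]
push(50): heap contents = [50, 54, 62]
push(31): heap contents = [31, 50, 54, 62]
pop() → 31: heap contents = [50, 54, 62]
push(26): heap contents = [26, 50, 54, 62]
pop() → 26: heap contents = [50, 54, 62]
push(47): heap contents = [47, 50, 54, 62]
push(13): heap contents = [13, 47, 50, 54, 62]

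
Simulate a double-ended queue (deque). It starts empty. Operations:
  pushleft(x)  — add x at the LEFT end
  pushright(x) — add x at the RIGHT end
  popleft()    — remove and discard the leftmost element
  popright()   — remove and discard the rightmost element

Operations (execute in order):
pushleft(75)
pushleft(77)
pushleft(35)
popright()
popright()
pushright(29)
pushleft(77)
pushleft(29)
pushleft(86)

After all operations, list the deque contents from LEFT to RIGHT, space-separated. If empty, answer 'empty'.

pushleft(75): [75]
pushleft(77): [77, 75]
pushleft(35): [35, 77, 75]
popright(): [35, 77]
popright(): [35]
pushright(29): [35, 29]
pushleft(77): [77, 35, 29]
pushleft(29): [29, 77, 35, 29]
pushleft(86): [86, 29, 77, 35, 29]

Answer: 86 29 77 35 29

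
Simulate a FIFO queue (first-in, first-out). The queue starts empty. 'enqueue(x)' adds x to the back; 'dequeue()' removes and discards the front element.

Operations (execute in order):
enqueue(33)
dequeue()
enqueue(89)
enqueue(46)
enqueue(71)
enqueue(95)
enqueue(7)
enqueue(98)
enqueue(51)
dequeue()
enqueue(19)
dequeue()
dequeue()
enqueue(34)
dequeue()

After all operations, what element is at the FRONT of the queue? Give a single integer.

enqueue(33): queue = [33]
dequeue(): queue = []
enqueue(89): queue = [89]
enqueue(46): queue = [89, 46]
enqueue(71): queue = [89, 46, 71]
enqueue(95): queue = [89, 46, 71, 95]
enqueue(7): queue = [89, 46, 71, 95, 7]
enqueue(98): queue = [89, 46, 71, 95, 7, 98]
enqueue(51): queue = [89, 46, 71, 95, 7, 98, 51]
dequeue(): queue = [46, 71, 95, 7, 98, 51]
enqueue(19): queue = [46, 71, 95, 7, 98, 51, 19]
dequeue(): queue = [71, 95, 7, 98, 51, 19]
dequeue(): queue = [95, 7, 98, 51, 19]
enqueue(34): queue = [95, 7, 98, 51, 19, 34]
dequeue(): queue = [7, 98, 51, 19, 34]

Answer: 7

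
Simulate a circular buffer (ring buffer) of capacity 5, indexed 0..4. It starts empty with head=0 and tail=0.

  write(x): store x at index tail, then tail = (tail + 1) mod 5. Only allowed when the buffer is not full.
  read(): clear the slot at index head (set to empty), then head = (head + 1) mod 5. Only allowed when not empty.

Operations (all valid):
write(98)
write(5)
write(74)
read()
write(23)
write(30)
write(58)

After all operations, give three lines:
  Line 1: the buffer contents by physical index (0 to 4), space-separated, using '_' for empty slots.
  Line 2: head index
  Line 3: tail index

write(98): buf=[98 _ _ _ _], head=0, tail=1, size=1
write(5): buf=[98 5 _ _ _], head=0, tail=2, size=2
write(74): buf=[98 5 74 _ _], head=0, tail=3, size=3
read(): buf=[_ 5 74 _ _], head=1, tail=3, size=2
write(23): buf=[_ 5 74 23 _], head=1, tail=4, size=3
write(30): buf=[_ 5 74 23 30], head=1, tail=0, size=4
write(58): buf=[58 5 74 23 30], head=1, tail=1, size=5

Answer: 58 5 74 23 30
1
1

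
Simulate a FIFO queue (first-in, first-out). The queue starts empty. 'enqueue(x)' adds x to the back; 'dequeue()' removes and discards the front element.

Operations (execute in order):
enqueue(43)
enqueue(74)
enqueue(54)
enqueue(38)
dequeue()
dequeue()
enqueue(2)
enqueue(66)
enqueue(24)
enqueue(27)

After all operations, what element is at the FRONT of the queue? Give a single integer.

enqueue(43): queue = [43]
enqueue(74): queue = [43, 74]
enqueue(54): queue = [43, 74, 54]
enqueue(38): queue = [43, 74, 54, 38]
dequeue(): queue = [74, 54, 38]
dequeue(): queue = [54, 38]
enqueue(2): queue = [54, 38, 2]
enqueue(66): queue = [54, 38, 2, 66]
enqueue(24): queue = [54, 38, 2, 66, 24]
enqueue(27): queue = [54, 38, 2, 66, 24, 27]

Answer: 54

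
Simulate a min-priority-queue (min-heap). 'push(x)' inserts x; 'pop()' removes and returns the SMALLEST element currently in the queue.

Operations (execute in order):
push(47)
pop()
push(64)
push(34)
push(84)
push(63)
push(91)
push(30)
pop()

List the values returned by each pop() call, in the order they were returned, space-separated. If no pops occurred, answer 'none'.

push(47): heap contents = [47]
pop() → 47: heap contents = []
push(64): heap contents = [64]
push(34): heap contents = [34, 64]
push(84): heap contents = [34, 64, 84]
push(63): heap contents = [34, 63, 64, 84]
push(91): heap contents = [34, 63, 64, 84, 91]
push(30): heap contents = [30, 34, 63, 64, 84, 91]
pop() → 30: heap contents = [34, 63, 64, 84, 91]

Answer: 47 30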